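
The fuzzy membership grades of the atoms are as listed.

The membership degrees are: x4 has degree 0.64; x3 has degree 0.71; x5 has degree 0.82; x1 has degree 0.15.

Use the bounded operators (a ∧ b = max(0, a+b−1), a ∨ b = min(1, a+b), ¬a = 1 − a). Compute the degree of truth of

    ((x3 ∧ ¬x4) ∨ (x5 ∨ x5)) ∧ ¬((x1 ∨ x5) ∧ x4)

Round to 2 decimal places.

0.39

¬x4 = 1 − 0.64 = 0.36
x3 ∧ ¬x4 = max(0, a+b−1) on (0.71, 0.36) = 0.07
x5 ∨ x5 = min(1, a+b) on (0.82, 0.82) = 1.00
(x3 ∧ ¬x4) ∨ (x5 ∨ x5) = min(1, a+b) on (0.07, 1.00) = 1.00
x1 ∨ x5 = min(1, a+b) on (0.15, 0.82) = 0.97
(x1 ∨ x5) ∧ x4 = max(0, a+b−1) on (0.97, 0.64) = 0.61
¬((x1 ∨ x5) ∧ x4) = 1 − 0.61 = 0.39
((x3 ∧ ¬x4) ∨ (x5 ∨ x5)) ∧ ¬((x1 ∨ x5) ∧ x4) = max(0, a+b−1) on (1.00, 0.39) = 0.39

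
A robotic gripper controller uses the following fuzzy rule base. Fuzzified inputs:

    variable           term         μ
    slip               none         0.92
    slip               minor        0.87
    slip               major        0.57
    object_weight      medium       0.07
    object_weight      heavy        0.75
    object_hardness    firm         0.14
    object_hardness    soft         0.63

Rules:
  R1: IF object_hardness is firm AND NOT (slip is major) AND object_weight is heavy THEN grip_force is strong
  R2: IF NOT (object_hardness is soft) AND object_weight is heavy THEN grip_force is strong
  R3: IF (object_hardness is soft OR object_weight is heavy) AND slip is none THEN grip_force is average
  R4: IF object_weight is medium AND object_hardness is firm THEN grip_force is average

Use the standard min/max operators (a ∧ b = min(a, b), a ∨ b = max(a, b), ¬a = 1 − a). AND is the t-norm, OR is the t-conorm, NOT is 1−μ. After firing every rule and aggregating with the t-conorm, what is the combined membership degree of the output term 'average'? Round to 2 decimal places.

R1: firm=0.14, ¬major=1−0.57=0.43, heavy=0.75; AND[min(a, b)] → w = 0.14
R2: ¬soft=1−0.63=0.37, heavy=0.75; AND[min(a, b)] → w = 0.37
R3: (soft=0.63 OR heavy=0.75) = 0.75; AND[min(a, b)] with none=0.92 → w = 0.75
R4: medium=0.07, firm=0.14; AND[min(a, b)] → w = 0.07
Rules with consequent 'average': {R3, R4} → strengths 0.75, 0.07
Aggregate via t-conorm [max(a, b)]: 0.75

0.75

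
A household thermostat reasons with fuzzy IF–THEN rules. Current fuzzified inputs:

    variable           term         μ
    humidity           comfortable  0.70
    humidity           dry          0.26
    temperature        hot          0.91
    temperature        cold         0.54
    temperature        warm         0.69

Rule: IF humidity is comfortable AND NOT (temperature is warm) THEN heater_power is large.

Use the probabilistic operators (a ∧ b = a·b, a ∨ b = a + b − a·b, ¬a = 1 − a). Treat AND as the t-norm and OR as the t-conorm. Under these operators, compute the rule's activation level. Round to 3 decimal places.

0.217

firing strength: comfortable=0.70, ¬warm=1−0.69=0.31; AND[a·b] → w = 0.2170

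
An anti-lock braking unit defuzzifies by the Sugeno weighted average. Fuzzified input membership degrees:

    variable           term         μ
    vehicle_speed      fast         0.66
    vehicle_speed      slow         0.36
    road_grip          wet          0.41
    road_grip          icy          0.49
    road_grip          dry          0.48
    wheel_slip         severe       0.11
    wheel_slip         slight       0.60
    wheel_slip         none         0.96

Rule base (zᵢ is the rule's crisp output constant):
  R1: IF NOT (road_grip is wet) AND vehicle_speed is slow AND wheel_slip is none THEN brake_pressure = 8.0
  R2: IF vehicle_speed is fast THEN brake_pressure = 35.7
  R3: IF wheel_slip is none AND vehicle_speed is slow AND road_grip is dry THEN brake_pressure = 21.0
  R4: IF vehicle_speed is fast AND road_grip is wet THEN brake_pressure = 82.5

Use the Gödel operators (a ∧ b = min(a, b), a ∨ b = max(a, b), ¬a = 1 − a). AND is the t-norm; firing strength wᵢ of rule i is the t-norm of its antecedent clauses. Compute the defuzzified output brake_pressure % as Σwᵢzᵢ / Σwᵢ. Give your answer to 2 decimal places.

R1 (z=8.0): ¬wet=1−0.41=0.59, slow=0.36, none=0.96; AND[min(a, b)] → w = 0.36
R2 (z=35.7): fast=0.66 → w = 0.66
R3 (z=21.0): none=0.96, slow=0.36, dry=0.48; AND[min(a, b)] → w = 0.36
R4 (z=82.5): fast=0.66, wet=0.41; AND[min(a, b)] → w = 0.41
Weighted average = (0.36·8.0 + 0.66·35.7 + 0.36·21.0 + 0.41·82.5) / (0.36 + 0.66 + 0.36 + 0.41)
  = 67.8270 / 1.7900 = 37.89

37.89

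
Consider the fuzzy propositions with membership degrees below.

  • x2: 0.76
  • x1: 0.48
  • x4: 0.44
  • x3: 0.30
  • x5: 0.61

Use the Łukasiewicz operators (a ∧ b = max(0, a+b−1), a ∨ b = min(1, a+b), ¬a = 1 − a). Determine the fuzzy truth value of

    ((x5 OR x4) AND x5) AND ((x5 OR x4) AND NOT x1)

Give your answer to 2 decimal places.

x5 OR x4 = min(1, a+b) on (0.61, 0.44) = 1.00
(x5 OR x4) AND x5 = max(0, a+b−1) on (1.00, 0.61) = 0.61
x5 OR x4 = min(1, a+b) on (0.61, 0.44) = 1.00
NOT x1 = 1 − 0.48 = 0.52
(x5 OR x4) AND NOT x1 = max(0, a+b−1) on (1.00, 0.52) = 0.52
((x5 OR x4) AND x5) AND ((x5 OR x4) AND NOT x1) = max(0, a+b−1) on (0.61, 0.52) = 0.13

0.13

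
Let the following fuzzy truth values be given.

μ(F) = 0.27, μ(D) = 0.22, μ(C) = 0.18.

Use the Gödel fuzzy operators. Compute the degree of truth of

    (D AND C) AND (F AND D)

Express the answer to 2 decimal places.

0.18

D AND C = min(a, b) on (0.22, 0.18) = 0.18
F AND D = min(a, b) on (0.27, 0.22) = 0.22
(D AND C) AND (F AND D) = min(a, b) on (0.18, 0.22) = 0.18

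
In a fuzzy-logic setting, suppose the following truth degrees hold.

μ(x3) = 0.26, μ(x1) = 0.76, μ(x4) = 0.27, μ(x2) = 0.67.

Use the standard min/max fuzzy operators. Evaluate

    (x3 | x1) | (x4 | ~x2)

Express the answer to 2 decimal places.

x3 | x1 = max(a, b) on (0.26, 0.76) = 0.76
~x2 = 1 − 0.67 = 0.33
x4 | ~x2 = max(a, b) on (0.27, 0.33) = 0.33
(x3 | x1) | (x4 | ~x2) = max(a, b) on (0.76, 0.33) = 0.76

0.76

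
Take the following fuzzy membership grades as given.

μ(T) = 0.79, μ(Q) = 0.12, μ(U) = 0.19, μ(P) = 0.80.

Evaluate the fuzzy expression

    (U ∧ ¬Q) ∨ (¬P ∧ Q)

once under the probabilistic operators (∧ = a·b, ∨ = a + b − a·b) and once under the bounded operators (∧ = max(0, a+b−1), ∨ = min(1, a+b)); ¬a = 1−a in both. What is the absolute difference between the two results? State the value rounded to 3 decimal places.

0.117

Under probabilistic:
  ¬Q = 1 − 0.1200 = 0.8800
  U ∧ ¬Q = a·b on (0.1900, 0.8800) = 0.1672
  ¬P = 1 − 0.8000 = 0.2000
  ¬P ∧ Q = a·b on (0.2000, 0.1200) = 0.0240
  (U ∧ ¬Q) ∨ (¬P ∧ Q) = a + b − a·b on (0.1672, 0.0240) = 0.1872
  → value = 0.1872
Under bounded:
  ¬Q = 1 − 0.12 = 0.88
  U ∧ ¬Q = max(0, a+b−1) on (0.19, 0.88) = 0.07
  ¬P = 1 − 0.80 = 0.20
  ¬P ∧ Q = max(0, a+b−1) on (0.20, 0.12) = 0.00
  (U ∧ ¬Q) ∨ (¬P ∧ Q) = min(1, a+b) on (0.07, 0.00) = 0.07
  → value = 0.0700
|0.1872 − 0.0700| = 0.117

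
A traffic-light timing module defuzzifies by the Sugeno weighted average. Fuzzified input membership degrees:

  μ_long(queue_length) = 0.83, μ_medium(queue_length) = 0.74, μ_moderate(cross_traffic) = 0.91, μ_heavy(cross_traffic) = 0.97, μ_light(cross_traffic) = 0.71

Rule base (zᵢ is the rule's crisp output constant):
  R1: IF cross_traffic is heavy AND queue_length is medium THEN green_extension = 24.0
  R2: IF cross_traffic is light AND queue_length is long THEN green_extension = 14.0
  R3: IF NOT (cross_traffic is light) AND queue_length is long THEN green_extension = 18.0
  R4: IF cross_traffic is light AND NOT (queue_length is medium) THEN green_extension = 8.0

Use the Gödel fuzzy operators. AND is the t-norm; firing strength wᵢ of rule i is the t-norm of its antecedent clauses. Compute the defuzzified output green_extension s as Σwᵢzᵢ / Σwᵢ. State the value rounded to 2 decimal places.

R1 (z=24.0): heavy=0.97, medium=0.74; AND[min(a, b)] → w = 0.74
R2 (z=14.0): light=0.71, long=0.83; AND[min(a, b)] → w = 0.71
R3 (z=18.0): ¬light=1−0.71=0.29, long=0.83; AND[min(a, b)] → w = 0.29
R4 (z=8.0): light=0.71, ¬medium=1−0.74=0.26; AND[min(a, b)] → w = 0.26
Weighted average = (0.74·24.0 + 0.71·14.0 + 0.29·18.0 + 0.26·8.0) / (0.74 + 0.71 + 0.29 + 0.26)
  = 35.0000 / 2.0000 = 17.50

17.50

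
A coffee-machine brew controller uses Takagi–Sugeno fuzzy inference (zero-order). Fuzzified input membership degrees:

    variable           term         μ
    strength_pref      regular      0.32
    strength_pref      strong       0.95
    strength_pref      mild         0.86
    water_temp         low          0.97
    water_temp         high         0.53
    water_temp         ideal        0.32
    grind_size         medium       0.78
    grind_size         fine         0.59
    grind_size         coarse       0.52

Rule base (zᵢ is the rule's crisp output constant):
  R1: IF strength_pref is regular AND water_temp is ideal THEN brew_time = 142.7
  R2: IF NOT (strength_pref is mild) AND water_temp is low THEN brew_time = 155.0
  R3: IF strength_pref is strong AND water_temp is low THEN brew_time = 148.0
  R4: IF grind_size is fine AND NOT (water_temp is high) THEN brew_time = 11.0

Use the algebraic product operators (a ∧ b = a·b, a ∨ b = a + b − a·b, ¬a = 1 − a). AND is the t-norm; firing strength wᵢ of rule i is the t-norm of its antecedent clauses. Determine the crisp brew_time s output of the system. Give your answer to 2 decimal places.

R1 (z=142.7): regular=0.32, ideal=0.32; AND[a·b] → w = 0.1024
R2 (z=155.0): ¬mild=1−0.86=0.14, low=0.97; AND[a·b] → w = 0.1358
R3 (z=148.0): strong=0.95, low=0.97; AND[a·b] → w = 0.9215
R4 (z=11.0): fine=0.59, ¬high=1−0.53=0.47; AND[a·b] → w = 0.2773
Weighted average = (0.1024·142.7 + 0.1358·155.0 + 0.9215·148.0 + 0.2773·11.0) / (0.1024 + 0.1358 + 0.9215 + 0.2773)
  = 175.0938 / 1.4370 = 121.85

121.85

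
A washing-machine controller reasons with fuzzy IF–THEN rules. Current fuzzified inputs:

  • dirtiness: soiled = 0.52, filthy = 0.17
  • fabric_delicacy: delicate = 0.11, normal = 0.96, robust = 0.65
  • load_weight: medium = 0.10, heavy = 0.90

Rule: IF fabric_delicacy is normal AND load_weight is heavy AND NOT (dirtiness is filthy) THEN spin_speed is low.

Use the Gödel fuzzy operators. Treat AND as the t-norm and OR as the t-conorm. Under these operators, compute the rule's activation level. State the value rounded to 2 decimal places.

firing strength: normal=0.96, heavy=0.90, ¬filthy=1−0.17=0.83; AND[min(a, b)] → w = 0.83

0.83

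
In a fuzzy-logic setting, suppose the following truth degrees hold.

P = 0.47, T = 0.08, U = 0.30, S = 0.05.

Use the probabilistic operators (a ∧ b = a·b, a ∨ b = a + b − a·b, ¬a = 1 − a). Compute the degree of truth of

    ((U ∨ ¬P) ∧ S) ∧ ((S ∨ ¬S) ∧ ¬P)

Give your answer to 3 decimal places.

0.017

¬P = 1 − 0.4700 = 0.5300
U ∨ ¬P = a + b − a·b on (0.3000, 0.5300) = 0.6710
(U ∨ ¬P) ∧ S = a·b on (0.6710, 0.0500) = 0.0336
¬S = 1 − 0.0500 = 0.9500
S ∨ ¬S = a + b − a·b on (0.0500, 0.9500) = 0.9525
¬P = 1 − 0.4700 = 0.5300
(S ∨ ¬S) ∧ ¬P = a·b on (0.9525, 0.5300) = 0.5048
((U ∨ ¬P) ∧ S) ∧ ((S ∨ ¬S) ∧ ¬P) = a·b on (0.0336, 0.5048) = 0.0169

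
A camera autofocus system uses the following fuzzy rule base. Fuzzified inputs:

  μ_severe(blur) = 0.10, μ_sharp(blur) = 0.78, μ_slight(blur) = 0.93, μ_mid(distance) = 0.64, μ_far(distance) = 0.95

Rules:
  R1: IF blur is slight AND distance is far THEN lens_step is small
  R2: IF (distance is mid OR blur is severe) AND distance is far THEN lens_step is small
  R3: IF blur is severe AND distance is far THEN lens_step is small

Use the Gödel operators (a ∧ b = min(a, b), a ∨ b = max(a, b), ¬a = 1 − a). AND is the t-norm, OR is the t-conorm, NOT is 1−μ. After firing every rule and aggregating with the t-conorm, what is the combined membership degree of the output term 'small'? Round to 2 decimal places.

R1: slight=0.93, far=0.95; AND[min(a, b)] → w = 0.93
R2: (mid=0.64 OR severe=0.10) = 0.64; AND[min(a, b)] with far=0.95 → w = 0.64
R3: severe=0.10, far=0.95; AND[min(a, b)] → w = 0.10
Rules with consequent 'small': {R1, R2, R3} → strengths 0.93, 0.64, 0.10
Aggregate via t-conorm [max(a, b)]: 0.93

0.93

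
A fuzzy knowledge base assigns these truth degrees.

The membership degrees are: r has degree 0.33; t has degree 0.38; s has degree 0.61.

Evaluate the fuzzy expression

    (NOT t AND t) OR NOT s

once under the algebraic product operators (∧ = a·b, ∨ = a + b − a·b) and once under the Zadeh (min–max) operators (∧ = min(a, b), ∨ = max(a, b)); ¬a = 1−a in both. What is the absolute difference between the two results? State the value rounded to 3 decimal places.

0.144

Under algebraic product:
  NOT t = 1 − 0.3800 = 0.6200
  NOT t AND t = a·b on (0.6200, 0.3800) = 0.2356
  NOT s = 1 − 0.6100 = 0.3900
  (NOT t AND t) OR NOT s = a + b − a·b on (0.2356, 0.3900) = 0.5337
  → value = 0.5337
Under Zadeh (min–max):
  NOT t = 1 − 0.38 = 0.62
  NOT t AND t = min(a, b) on (0.62, 0.38) = 0.38
  NOT s = 1 − 0.61 = 0.39
  (NOT t AND t) OR NOT s = max(a, b) on (0.38, 0.39) = 0.39
  → value = 0.3900
|0.5337 − 0.3900| = 0.144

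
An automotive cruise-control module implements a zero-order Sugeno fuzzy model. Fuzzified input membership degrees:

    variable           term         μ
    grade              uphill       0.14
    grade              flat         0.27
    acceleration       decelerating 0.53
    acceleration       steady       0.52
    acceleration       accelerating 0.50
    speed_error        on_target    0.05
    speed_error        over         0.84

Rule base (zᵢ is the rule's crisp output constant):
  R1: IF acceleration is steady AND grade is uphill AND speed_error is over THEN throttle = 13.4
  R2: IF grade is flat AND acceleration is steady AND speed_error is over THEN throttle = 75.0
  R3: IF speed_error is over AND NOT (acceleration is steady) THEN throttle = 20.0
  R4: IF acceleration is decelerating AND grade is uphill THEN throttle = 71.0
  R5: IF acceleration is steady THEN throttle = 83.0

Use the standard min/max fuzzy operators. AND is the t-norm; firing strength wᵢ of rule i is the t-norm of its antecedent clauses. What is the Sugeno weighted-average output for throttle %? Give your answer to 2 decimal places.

R1 (z=13.4): steady=0.52, uphill=0.14, over=0.84; AND[min(a, b)] → w = 0.14
R2 (z=75.0): flat=0.27, steady=0.52, over=0.84; AND[min(a, b)] → w = 0.27
R3 (z=20.0): over=0.84, ¬steady=1−0.52=0.48; AND[min(a, b)] → w = 0.48
R4 (z=71.0): decelerating=0.53, uphill=0.14; AND[min(a, b)] → w = 0.14
R5 (z=83.0): steady=0.52 → w = 0.52
Weighted average = (0.14·13.4 + 0.27·75.0 + 0.48·20.0 + 0.14·71.0 + 0.52·83.0) / (0.14 + 0.27 + 0.48 + 0.14 + 0.52)
  = 84.8260 / 1.5500 = 54.73

54.73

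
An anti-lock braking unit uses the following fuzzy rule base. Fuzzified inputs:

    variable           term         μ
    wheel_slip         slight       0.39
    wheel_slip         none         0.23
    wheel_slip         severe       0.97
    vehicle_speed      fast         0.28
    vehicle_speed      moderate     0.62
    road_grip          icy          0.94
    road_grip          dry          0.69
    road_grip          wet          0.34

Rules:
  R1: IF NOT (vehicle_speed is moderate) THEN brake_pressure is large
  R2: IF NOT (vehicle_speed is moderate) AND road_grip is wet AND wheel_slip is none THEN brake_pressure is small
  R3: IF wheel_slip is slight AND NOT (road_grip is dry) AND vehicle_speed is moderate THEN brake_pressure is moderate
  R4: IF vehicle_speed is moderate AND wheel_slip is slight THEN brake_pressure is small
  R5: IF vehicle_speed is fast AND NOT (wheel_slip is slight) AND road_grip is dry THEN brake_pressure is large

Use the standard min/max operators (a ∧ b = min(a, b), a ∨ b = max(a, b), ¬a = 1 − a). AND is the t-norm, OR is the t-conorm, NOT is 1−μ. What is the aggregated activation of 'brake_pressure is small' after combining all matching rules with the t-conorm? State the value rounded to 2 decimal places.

R1: ¬moderate=1−0.62=0.38 → w = 0.38
R2: ¬moderate=1−0.62=0.38, wet=0.34, none=0.23; AND[min(a, b)] → w = 0.23
R3: slight=0.39, ¬dry=1−0.69=0.31, moderate=0.62; AND[min(a, b)] → w = 0.31
R4: moderate=0.62, slight=0.39; AND[min(a, b)] → w = 0.39
R5: fast=0.28, ¬slight=1−0.39=0.61, dry=0.69; AND[min(a, b)] → w = 0.28
Rules with consequent 'small': {R2, R4} → strengths 0.23, 0.39
Aggregate via t-conorm [max(a, b)]: 0.39

0.39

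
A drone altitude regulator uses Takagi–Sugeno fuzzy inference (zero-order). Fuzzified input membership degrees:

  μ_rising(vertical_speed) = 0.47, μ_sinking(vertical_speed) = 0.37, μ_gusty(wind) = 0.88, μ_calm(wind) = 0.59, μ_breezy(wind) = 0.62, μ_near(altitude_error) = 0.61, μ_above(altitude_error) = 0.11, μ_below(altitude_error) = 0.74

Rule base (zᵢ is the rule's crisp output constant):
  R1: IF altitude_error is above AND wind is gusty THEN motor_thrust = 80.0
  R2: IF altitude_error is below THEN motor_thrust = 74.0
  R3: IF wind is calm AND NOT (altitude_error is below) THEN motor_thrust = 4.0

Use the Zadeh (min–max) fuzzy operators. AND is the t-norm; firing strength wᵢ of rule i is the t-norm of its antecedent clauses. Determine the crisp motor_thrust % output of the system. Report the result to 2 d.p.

58.20

R1 (z=80.0): above=0.11, gusty=0.88; AND[min(a, b)] → w = 0.11
R2 (z=74.0): below=0.74 → w = 0.74
R3 (z=4.0): calm=0.59, ¬below=1−0.74=0.26; AND[min(a, b)] → w = 0.26
Weighted average = (0.11·80.0 + 0.74·74.0 + 0.26·4.0) / (0.11 + 0.74 + 0.26)
  = 64.6000 / 1.1100 = 58.20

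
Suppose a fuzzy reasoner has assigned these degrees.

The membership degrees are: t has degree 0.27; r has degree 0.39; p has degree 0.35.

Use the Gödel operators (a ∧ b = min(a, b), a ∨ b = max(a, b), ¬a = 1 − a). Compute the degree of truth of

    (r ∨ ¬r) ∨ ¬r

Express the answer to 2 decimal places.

¬r = 1 − 0.39 = 0.61
r ∨ ¬r = max(a, b) on (0.39, 0.61) = 0.61
¬r = 1 − 0.39 = 0.61
(r ∨ ¬r) ∨ ¬r = max(a, b) on (0.61, 0.61) = 0.61

0.61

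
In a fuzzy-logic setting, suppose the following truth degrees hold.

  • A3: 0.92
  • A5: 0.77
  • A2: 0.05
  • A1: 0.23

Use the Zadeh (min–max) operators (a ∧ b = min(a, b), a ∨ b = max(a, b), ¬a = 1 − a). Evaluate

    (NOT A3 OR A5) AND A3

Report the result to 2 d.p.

NOT A3 = 1 − 0.92 = 0.08
NOT A3 OR A5 = max(a, b) on (0.08, 0.77) = 0.77
(NOT A3 OR A5) AND A3 = min(a, b) on (0.77, 0.92) = 0.77

0.77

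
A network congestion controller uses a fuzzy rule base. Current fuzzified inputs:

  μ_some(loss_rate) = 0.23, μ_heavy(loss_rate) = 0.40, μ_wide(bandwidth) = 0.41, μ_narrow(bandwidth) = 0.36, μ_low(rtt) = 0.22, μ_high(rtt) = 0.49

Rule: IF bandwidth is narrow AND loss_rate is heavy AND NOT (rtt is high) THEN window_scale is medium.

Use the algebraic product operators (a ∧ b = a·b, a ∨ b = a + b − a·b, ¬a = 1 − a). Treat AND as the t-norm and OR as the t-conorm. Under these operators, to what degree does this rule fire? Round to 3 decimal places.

firing strength: narrow=0.36, heavy=0.40, ¬high=1−0.49=0.51; AND[a·b] → w = 0.0734

0.073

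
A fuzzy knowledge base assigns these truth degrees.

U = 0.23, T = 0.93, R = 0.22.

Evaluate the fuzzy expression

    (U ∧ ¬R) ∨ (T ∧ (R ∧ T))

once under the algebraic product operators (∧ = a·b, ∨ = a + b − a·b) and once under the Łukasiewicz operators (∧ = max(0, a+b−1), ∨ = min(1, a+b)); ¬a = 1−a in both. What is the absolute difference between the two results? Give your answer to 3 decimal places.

0.246

Under algebraic product:
  ¬R = 1 − 0.2200 = 0.7800
  U ∧ ¬R = a·b on (0.2300, 0.7800) = 0.1794
  R ∧ T = a·b on (0.2200, 0.9300) = 0.2046
  T ∧ (R ∧ T) = a·b on (0.9300, 0.2046) = 0.1903
  (U ∧ ¬R) ∨ (T ∧ (R ∧ T)) = a + b − a·b on (0.1794, 0.1903) = 0.3355
  → value = 0.3355
Under Łukasiewicz:
  ¬R = 1 − 0.22 = 0.78
  U ∧ ¬R = max(0, a+b−1) on (0.23, 0.78) = 0.01
  R ∧ T = max(0, a+b−1) on (0.22, 0.93) = 0.15
  T ∧ (R ∧ T) = max(0, a+b−1) on (0.93, 0.15) = 0.08
  (U ∧ ¬R) ∨ (T ∧ (R ∧ T)) = min(1, a+b) on (0.01, 0.08) = 0.09
  → value = 0.0900
|0.3355 − 0.0900| = 0.246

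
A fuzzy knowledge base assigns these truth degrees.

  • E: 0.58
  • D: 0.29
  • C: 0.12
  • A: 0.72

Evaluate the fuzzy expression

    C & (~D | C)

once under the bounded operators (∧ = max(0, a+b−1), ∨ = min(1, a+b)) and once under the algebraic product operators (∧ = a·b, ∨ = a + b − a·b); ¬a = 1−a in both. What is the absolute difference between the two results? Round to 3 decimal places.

0.089

Under bounded:
  ~D = 1 − 0.29 = 0.71
  ~D | C = min(1, a+b) on (0.71, 0.12) = 0.83
  C & (~D | C) = max(0, a+b−1) on (0.12, 0.83) = 0.00
  → value = 0.0000
Under algebraic product:
  ~D = 1 − 0.2900 = 0.7100
  ~D | C = a + b − a·b on (0.7100, 0.1200) = 0.7448
  C & (~D | C) = a·b on (0.1200, 0.7448) = 0.0894
  → value = 0.0894
|0.0000 − 0.0894| = 0.089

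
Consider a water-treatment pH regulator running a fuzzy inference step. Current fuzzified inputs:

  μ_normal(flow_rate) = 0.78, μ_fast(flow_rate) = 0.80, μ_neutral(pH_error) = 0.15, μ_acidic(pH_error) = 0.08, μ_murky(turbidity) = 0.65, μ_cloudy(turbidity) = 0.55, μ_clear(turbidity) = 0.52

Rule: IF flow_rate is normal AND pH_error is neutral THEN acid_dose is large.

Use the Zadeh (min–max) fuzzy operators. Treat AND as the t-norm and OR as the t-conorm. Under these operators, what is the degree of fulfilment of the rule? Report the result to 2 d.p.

firing strength: normal=0.78, neutral=0.15; AND[min(a, b)] → w = 0.15

0.15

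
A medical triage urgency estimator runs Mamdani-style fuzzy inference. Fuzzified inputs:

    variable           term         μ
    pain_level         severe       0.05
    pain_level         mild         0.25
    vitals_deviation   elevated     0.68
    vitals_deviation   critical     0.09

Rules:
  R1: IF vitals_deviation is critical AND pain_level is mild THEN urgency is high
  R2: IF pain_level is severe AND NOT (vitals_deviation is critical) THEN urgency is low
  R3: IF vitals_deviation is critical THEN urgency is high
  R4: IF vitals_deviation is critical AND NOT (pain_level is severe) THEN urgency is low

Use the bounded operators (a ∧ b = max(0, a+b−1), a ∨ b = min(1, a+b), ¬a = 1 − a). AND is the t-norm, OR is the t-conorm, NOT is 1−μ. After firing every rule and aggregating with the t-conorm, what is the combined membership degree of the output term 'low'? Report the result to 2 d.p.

0.04

R1: critical=0.09, mild=0.25; AND[max(0, a+b−1)] → w = 0.00
R2: severe=0.05, ¬critical=1−0.09=0.91; AND[max(0, a+b−1)] → w = 0.00
R3: critical=0.09 → w = 0.09
R4: critical=0.09, ¬severe=1−0.05=0.95; AND[max(0, a+b−1)] → w = 0.04
Rules with consequent 'low': {R2, R4} → strengths 0.00, 0.04
Aggregate via t-conorm [min(1, a+b)]: 0.04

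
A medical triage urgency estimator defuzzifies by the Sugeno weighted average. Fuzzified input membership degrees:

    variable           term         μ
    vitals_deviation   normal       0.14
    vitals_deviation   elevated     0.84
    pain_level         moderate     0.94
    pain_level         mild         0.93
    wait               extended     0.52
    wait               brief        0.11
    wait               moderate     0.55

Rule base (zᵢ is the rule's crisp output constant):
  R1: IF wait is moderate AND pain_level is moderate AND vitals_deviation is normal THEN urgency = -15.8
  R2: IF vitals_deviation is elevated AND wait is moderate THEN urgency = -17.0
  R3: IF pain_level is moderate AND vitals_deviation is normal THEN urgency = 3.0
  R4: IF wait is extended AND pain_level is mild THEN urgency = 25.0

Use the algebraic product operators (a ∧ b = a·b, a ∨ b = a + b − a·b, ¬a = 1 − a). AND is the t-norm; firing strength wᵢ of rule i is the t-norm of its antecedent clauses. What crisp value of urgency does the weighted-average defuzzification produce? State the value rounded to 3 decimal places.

3.033

R1 (z=-15.8): moderate=0.55, moderate=0.94, normal=0.14; AND[a·b] → w = 0.0724
R2 (z=-17.0): elevated=0.84, moderate=0.55; AND[a·b] → w = 0.4620
R3 (z=3.0): moderate=0.94, normal=0.14; AND[a·b] → w = 0.1316
R4 (z=25.0): extended=0.52, mild=0.93; AND[a·b] → w = 0.4836
Weighted average = (0.0724·-15.8 + 0.4620·-17.0 + 0.1316·3.0 + 0.4836·25.0) / (0.0724 + 0.4620 + 0.1316 + 0.4836)
  = 3.4872 / 1.1496 = 3.033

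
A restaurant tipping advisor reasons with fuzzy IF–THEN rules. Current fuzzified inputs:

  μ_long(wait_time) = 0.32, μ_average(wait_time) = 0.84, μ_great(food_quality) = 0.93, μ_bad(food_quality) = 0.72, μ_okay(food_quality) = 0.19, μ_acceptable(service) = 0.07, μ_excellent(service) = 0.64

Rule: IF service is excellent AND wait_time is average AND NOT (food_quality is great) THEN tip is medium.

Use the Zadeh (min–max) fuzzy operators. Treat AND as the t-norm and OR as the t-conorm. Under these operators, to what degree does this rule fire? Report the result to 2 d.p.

firing strength: excellent=0.64, average=0.84, ¬great=1−0.93=0.07; AND[min(a, b)] → w = 0.07

0.07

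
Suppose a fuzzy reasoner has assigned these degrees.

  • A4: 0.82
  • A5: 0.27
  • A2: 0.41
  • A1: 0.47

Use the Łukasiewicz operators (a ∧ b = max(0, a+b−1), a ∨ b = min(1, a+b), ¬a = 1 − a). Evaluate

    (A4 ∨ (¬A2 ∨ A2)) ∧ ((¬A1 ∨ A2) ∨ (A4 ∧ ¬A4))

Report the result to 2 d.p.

¬A2 = 1 − 0.41 = 0.59
¬A2 ∨ A2 = min(1, a+b) on (0.59, 0.41) = 1.00
A4 ∨ (¬A2 ∨ A2) = min(1, a+b) on (0.82, 1.00) = 1.00
¬A1 = 1 − 0.47 = 0.53
¬A1 ∨ A2 = min(1, a+b) on (0.53, 0.41) = 0.94
¬A4 = 1 − 0.82 = 0.18
A4 ∧ ¬A4 = max(0, a+b−1) on (0.82, 0.18) = 0.00
(¬A1 ∨ A2) ∨ (A4 ∧ ¬A4) = min(1, a+b) on (0.94, 0.00) = 0.94
(A4 ∨ (¬A2 ∨ A2)) ∧ ((¬A1 ∨ A2) ∨ (A4 ∧ ¬A4)) = max(0, a+b−1) on (1.00, 0.94) = 0.94

0.94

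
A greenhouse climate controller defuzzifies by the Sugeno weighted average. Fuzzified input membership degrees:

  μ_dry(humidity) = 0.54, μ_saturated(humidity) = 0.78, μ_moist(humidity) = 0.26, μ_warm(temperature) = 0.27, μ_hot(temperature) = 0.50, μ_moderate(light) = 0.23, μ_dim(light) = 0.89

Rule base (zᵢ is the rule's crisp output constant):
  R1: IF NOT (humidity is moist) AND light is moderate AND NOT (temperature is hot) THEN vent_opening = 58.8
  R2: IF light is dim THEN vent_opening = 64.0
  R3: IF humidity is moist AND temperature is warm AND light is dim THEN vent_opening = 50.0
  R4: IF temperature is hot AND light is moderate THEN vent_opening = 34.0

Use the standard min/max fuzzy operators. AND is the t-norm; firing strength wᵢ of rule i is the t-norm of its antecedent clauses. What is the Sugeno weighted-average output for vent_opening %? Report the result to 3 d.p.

R1 (z=58.8): ¬moist=1−0.26=0.74, moderate=0.23, ¬hot=1−0.50=0.50; AND[min(a, b)] → w = 0.23
R2 (z=64.0): dim=0.89 → w = 0.89
R3 (z=50.0): moist=0.26, warm=0.27, dim=0.89; AND[min(a, b)] → w = 0.26
R4 (z=34.0): hot=0.50, moderate=0.23; AND[min(a, b)] → w = 0.23
Weighted average = (0.23·58.8 + 0.89·64.0 + 0.26·50.0 + 0.23·34.0) / (0.23 + 0.89 + 0.26 + 0.23)
  = 91.3040 / 1.6100 = 56.711

56.711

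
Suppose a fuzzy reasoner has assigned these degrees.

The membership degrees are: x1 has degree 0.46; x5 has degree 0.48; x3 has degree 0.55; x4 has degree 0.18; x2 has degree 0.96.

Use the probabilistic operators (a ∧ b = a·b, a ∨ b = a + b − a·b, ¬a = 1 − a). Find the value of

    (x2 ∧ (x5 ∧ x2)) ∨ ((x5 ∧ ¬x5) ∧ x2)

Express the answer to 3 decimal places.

0.576

x5 ∧ x2 = a·b on (0.4800, 0.9600) = 0.4608
x2 ∧ (x5 ∧ x2) = a·b on (0.9600, 0.4608) = 0.4424
¬x5 = 1 − 0.4800 = 0.5200
x5 ∧ ¬x5 = a·b on (0.4800, 0.5200) = 0.2496
(x5 ∧ ¬x5) ∧ x2 = a·b on (0.2496, 0.9600) = 0.2396
(x2 ∧ (x5 ∧ x2)) ∨ ((x5 ∧ ¬x5) ∧ x2) = a + b − a·b on (0.4424, 0.2396) = 0.5760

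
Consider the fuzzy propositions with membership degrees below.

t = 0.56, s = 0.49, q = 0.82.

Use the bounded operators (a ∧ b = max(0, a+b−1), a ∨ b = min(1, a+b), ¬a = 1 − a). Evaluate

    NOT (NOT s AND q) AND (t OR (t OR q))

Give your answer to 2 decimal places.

0.67

NOT s = 1 − 0.49 = 0.51
NOT s AND q = max(0, a+b−1) on (0.51, 0.82) = 0.33
NOT (NOT s AND q) = 1 − 0.33 = 0.67
t OR q = min(1, a+b) on (0.56, 0.82) = 1.00
t OR (t OR q) = min(1, a+b) on (0.56, 1.00) = 1.00
NOT (NOT s AND q) AND (t OR (t OR q)) = max(0, a+b−1) on (0.67, 1.00) = 0.67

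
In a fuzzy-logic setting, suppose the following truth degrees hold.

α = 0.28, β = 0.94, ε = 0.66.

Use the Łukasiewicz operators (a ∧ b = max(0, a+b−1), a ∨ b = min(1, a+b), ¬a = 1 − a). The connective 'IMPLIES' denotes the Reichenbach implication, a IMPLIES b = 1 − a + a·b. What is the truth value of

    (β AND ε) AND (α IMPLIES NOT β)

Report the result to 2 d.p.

0.34

β AND ε = max(0, a+b−1) on (0.94, 0.66) = 0.60
NOT β = 1 − 0.94 = 0.06
α IMPLIES NOT β  [Reichenbach: 1 − a + a·b] with a=0.28, b=0.06 → 0.74
(β AND ε) AND (α IMPLIES NOT β) = max(0, a+b−1) on (0.60, 0.74) = 0.34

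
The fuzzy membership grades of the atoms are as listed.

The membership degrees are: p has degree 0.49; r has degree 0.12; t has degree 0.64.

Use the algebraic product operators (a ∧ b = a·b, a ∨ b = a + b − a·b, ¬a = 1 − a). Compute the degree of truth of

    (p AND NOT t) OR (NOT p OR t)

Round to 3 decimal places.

NOT t = 1 − 0.6400 = 0.3600
p AND NOT t = a·b on (0.4900, 0.3600) = 0.1764
NOT p = 1 − 0.4900 = 0.5100
NOT p OR t = a + b − a·b on (0.5100, 0.6400) = 0.8236
(p AND NOT t) OR (NOT p OR t) = a + b − a·b on (0.1764, 0.8236) = 0.8547

0.855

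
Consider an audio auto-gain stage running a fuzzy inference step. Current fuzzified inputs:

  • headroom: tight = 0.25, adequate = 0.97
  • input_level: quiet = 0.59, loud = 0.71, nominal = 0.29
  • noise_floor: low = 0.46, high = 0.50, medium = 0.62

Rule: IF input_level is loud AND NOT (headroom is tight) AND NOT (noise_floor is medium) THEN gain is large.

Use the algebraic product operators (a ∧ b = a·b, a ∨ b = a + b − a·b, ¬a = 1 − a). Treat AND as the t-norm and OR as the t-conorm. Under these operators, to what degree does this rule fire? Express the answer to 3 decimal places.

0.202

firing strength: loud=0.71, ¬tight=1−0.25=0.75, ¬medium=1−0.62=0.38; AND[a·b] → w = 0.2024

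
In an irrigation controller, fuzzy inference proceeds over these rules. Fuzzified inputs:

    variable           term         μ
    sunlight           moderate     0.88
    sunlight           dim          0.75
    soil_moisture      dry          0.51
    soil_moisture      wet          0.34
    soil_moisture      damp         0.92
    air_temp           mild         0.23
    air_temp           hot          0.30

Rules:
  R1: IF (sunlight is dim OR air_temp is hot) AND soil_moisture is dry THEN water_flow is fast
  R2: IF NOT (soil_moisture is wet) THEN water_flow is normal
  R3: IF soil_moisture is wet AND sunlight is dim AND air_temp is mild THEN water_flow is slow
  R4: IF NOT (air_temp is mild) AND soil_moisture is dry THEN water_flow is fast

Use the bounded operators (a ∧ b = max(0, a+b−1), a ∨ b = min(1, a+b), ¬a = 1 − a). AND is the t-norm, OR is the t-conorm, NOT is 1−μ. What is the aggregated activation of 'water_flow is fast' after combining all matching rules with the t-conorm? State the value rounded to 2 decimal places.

R1: (dim=0.75 OR hot=0.30) = 1.00; AND[max(0, a+b−1)] with dry=0.51 → w = 0.51
R2: ¬wet=1−0.34=0.66 → w = 0.66
R3: wet=0.34, dim=0.75, mild=0.23; AND[max(0, a+b−1)] → w = 0.00
R4: ¬mild=1−0.23=0.77, dry=0.51; AND[max(0, a+b−1)] → w = 0.28
Rules with consequent 'fast': {R1, R4} → strengths 0.51, 0.28
Aggregate via t-conorm [min(1, a+b)]: 0.79

0.79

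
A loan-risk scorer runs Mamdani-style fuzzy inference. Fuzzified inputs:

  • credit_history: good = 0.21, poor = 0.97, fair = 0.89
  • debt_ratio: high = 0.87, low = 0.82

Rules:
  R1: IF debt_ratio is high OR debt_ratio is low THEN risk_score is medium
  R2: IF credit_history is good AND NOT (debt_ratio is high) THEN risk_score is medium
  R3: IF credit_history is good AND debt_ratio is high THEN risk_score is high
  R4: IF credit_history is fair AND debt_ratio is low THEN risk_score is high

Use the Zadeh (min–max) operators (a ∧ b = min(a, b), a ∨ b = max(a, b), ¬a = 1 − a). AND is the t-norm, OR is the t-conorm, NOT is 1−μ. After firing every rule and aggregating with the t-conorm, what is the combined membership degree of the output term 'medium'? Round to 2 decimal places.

R1: high=0.87, low=0.82; OR[max(a, b)] → w = 0.87
R2: good=0.21, ¬high=1−0.87=0.13; AND[min(a, b)] → w = 0.13
R3: good=0.21, high=0.87; AND[min(a, b)] → w = 0.21
R4: fair=0.89, low=0.82; AND[min(a, b)] → w = 0.82
Rules with consequent 'medium': {R1, R2} → strengths 0.87, 0.13
Aggregate via t-conorm [max(a, b)]: 0.87

0.87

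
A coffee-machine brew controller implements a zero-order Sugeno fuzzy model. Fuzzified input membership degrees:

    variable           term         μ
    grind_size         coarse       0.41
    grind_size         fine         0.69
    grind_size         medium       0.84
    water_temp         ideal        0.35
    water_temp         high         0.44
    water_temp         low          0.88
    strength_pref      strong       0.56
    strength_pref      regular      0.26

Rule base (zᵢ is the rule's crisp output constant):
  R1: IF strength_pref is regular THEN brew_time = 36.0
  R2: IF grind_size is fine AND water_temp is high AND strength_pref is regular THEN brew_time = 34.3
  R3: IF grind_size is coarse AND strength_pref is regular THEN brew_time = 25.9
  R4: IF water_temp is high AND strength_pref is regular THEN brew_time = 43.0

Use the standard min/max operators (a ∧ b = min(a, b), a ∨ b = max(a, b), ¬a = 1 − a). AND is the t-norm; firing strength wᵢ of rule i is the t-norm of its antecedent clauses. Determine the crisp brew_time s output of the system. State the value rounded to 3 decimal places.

R1 (z=36.0): regular=0.26 → w = 0.26
R2 (z=34.3): fine=0.69, high=0.44, regular=0.26; AND[min(a, b)] → w = 0.26
R3 (z=25.9): coarse=0.41, regular=0.26; AND[min(a, b)] → w = 0.26
R4 (z=43.0): high=0.44, regular=0.26; AND[min(a, b)] → w = 0.26
Weighted average = (0.26·36.0 + 0.26·34.3 + 0.26·25.9 + 0.26·43.0) / (0.26 + 0.26 + 0.26 + 0.26)
  = 36.1920 / 1.0400 = 34.800

34.800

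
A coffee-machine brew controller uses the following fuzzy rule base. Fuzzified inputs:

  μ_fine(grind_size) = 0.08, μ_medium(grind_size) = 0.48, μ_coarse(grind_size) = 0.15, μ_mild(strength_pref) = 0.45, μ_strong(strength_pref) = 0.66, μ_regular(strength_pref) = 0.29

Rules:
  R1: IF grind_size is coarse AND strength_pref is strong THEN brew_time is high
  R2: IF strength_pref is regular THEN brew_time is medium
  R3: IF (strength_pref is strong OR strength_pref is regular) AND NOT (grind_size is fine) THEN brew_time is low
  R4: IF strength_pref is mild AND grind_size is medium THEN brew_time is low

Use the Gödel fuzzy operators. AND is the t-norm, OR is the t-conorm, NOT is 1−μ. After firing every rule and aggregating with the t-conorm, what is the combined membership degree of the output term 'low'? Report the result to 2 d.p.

0.66

R1: coarse=0.15, strong=0.66; AND[min(a, b)] → w = 0.15
R2: regular=0.29 → w = 0.29
R3: (strong=0.66 OR regular=0.29) = 0.66; AND[min(a, b)] with ¬fine=1−0.08=0.92 → w = 0.66
R4: mild=0.45, medium=0.48; AND[min(a, b)] → w = 0.45
Rules with consequent 'low': {R3, R4} → strengths 0.66, 0.45
Aggregate via t-conorm [max(a, b)]: 0.66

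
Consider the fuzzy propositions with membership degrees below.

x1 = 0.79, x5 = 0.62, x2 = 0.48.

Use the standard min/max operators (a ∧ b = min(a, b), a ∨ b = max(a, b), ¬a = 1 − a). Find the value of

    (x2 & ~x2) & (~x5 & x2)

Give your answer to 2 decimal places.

~x2 = 1 − 0.48 = 0.52
x2 & ~x2 = min(a, b) on (0.48, 0.52) = 0.48
~x5 = 1 − 0.62 = 0.38
~x5 & x2 = min(a, b) on (0.38, 0.48) = 0.38
(x2 & ~x2) & (~x5 & x2) = min(a, b) on (0.48, 0.38) = 0.38

0.38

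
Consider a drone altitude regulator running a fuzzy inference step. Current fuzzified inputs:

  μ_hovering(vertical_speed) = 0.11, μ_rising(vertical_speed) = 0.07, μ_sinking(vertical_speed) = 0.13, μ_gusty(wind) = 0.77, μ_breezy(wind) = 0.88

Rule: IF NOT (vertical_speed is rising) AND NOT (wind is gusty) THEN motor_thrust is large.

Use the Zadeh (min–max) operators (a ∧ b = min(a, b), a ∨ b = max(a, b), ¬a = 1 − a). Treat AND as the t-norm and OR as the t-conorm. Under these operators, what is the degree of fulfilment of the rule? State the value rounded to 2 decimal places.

firing strength: ¬rising=1−0.07=0.93, ¬gusty=1−0.77=0.23; AND[min(a, b)] → w = 0.23

0.23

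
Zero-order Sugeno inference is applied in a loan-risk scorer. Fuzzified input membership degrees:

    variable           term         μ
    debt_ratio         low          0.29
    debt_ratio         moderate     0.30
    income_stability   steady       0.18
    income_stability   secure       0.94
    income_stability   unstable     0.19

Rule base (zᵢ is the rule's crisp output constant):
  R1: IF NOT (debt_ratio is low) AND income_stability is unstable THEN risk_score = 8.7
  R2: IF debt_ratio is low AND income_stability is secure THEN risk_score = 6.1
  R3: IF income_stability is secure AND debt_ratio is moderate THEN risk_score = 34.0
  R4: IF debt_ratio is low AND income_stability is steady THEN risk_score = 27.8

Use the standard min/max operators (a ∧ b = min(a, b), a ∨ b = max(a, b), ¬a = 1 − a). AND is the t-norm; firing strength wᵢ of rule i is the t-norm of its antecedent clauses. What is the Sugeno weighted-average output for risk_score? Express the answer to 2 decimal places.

R1 (z=8.7): ¬low=1−0.29=0.71, unstable=0.19; AND[min(a, b)] → w = 0.19
R2 (z=6.1): low=0.29, secure=0.94; AND[min(a, b)] → w = 0.29
R3 (z=34.0): secure=0.94, moderate=0.30; AND[min(a, b)] → w = 0.30
R4 (z=27.8): low=0.29, steady=0.18; AND[min(a, b)] → w = 0.18
Weighted average = (0.19·8.7 + 0.29·6.1 + 0.30·34.0 + 0.18·27.8) / (0.19 + 0.29 + 0.30 + 0.18)
  = 18.6260 / 0.9600 = 19.40

19.40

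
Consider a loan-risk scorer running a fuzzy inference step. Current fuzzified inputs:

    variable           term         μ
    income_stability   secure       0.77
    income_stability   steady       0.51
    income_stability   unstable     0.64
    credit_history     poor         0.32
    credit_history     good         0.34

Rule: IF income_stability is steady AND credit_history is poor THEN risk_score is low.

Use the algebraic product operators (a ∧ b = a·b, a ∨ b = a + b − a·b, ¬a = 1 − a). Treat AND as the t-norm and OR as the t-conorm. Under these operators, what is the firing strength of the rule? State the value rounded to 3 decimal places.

0.163

firing strength: steady=0.51, poor=0.32; AND[a·b] → w = 0.1632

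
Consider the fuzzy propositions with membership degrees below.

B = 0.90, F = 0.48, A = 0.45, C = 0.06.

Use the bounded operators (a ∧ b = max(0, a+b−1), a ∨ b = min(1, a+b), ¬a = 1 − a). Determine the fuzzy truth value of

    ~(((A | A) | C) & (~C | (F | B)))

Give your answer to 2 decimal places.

A | A = min(1, a+b) on (0.45, 0.45) = 0.90
(A | A) | C = min(1, a+b) on (0.90, 0.06) = 0.96
~C = 1 − 0.06 = 0.94
F | B = min(1, a+b) on (0.48, 0.90) = 1.00
~C | (F | B) = min(1, a+b) on (0.94, 1.00) = 1.00
((A | A) | C) & (~C | (F | B)) = max(0, a+b−1) on (0.96, 1.00) = 0.96
~(((A | A) | C) & (~C | (F | B))) = 1 − 0.96 = 0.04

0.04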